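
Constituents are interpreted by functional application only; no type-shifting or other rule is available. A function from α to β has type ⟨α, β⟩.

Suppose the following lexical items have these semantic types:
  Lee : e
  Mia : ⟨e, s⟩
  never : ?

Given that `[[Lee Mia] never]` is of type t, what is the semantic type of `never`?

⟨s, t⟩

[[Lee Mia] never] must have type t. The sister [Lee Mia] has type s; that is not a function onto t, so never must be the functor, of type ⟨s, t⟩.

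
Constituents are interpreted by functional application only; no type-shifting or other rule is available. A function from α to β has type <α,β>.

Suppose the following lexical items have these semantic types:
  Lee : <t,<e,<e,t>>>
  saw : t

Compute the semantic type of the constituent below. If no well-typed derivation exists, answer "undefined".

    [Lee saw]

[Lee saw]: <t,<e,<e,t>>> applied to t yields <e,<e,t>>.

<e,<e,t>>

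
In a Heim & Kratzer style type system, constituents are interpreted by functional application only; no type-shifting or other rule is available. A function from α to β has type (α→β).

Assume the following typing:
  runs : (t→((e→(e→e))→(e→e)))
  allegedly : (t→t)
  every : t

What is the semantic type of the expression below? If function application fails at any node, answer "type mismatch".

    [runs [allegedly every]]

((e→(e→e))→(e→e))

[allegedly every] — allegedly of type (t→t) combines with every of type t: type t.
[runs [allegedly every]] — runs of type (t→((e→(e→e))→(e→e))) combines with [allegedly every] of type t: type ((e→(e→e))→(e→e)).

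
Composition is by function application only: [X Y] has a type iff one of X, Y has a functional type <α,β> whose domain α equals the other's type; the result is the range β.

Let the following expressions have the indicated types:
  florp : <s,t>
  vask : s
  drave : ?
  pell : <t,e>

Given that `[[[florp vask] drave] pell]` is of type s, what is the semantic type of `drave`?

For [[[florp vask] drave] pell] to have type s with pell of type <t,e>, [[florp vask] drave] must be the function: [[florp vask] drave] : <<t,e>,s>.
For [[florp vask] drave] to have type <<t,e>,s> with [florp vask] of type t, drave must be the function: drave : <t,<<t,e>,s>>.

<t,<<t,e>,s>>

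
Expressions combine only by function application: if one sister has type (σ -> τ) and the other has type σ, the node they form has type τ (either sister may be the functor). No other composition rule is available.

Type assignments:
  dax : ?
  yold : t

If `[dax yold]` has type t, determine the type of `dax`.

At [dax yold] (required: t): yold is t, which is not a function with range t; hence dax is the functor — type (t -> t).

(t -> t)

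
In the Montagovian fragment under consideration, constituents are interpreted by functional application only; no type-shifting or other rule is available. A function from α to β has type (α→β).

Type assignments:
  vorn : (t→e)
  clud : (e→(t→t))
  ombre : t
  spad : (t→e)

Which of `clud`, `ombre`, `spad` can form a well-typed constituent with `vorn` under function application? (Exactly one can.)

ombre

clud : (e→(t→t)) — neither side's domain matches the other.
ombre — combines: vorn : (t→e) takes ombre : t as argument, giving e.
spad : (t→e) — neither side's domain matches the other.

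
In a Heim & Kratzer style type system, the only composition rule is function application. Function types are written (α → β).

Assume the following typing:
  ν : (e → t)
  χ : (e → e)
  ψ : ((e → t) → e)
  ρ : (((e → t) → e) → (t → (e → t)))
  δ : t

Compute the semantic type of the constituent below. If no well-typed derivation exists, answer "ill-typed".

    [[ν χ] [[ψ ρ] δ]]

ill-typed

At [ν χ]: neither (e → t) nor (e → e) can take the other as argument; the node is ill-typed.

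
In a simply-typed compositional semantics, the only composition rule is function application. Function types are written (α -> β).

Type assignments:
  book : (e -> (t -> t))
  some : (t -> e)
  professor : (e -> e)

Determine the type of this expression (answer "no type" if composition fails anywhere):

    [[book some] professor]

At [book some]: neither (e -> (t -> t)) nor (t -> e) can take the other as argument; the node is ill-typed.

no type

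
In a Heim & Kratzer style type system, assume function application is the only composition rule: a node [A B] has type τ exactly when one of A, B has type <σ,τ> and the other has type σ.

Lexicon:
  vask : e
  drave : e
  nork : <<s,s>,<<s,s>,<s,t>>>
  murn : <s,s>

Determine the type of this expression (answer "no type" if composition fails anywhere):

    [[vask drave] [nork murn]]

no type

[vask drave]: e and e cannot combine by function application — type clash.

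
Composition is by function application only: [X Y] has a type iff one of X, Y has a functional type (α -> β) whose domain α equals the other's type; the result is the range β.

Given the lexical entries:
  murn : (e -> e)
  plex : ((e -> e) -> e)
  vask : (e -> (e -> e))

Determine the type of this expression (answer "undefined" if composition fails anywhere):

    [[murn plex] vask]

At [murn plex], plex : ((e -> e) -> e) takes murn : (e -> e), giving e.
At [[murn plex] vask], vask : (e -> (e -> e)) takes [murn plex] : e, giving (e -> e).

(e -> e)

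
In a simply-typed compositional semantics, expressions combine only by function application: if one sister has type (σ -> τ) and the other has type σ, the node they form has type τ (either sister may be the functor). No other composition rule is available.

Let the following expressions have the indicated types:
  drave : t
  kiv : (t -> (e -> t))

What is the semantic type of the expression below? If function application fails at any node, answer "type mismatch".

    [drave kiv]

[drave kiv] — kiv of type (t -> (e -> t)) combines with drave of type t: type (e -> t).

(e -> t)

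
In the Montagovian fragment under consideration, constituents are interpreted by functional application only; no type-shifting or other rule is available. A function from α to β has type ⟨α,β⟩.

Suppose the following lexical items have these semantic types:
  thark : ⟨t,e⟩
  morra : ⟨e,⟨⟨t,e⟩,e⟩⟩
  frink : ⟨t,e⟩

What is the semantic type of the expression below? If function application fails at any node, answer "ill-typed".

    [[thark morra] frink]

At [thark morra]: neither ⟨t,e⟩ nor ⟨e,⟨⟨t,e⟩,e⟩⟩ can take the other as argument; the node is ill-typed.

ill-typed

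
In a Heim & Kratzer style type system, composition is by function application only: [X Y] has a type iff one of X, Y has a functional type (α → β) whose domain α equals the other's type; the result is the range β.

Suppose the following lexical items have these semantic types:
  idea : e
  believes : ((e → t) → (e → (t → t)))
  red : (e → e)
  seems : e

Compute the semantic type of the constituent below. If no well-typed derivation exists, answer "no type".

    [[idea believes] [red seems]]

no type

[idea believes]: e and ((e → t) → (e → (t → t))) cannot combine by function application — type clash.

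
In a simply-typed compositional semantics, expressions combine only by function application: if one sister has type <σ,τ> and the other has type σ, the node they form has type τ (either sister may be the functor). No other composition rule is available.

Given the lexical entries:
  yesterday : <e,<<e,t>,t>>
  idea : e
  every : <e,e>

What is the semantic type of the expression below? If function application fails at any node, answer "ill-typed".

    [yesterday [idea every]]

[idea every]: <e,e> applied to e yields e.
[yesterday [idea every]]: <e,<<e,t>,t>> applied to e yields <<e,t>,t>.

<<e,t>,t>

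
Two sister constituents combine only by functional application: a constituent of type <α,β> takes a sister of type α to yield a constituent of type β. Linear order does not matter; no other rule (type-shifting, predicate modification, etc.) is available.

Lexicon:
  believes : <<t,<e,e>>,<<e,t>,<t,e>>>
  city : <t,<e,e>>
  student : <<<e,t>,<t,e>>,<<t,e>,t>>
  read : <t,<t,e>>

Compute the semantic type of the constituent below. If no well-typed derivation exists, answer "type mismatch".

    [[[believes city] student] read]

[believes city] — believes of type <<t,<e,e>>,<<e,t>,<t,e>>> combines with city of type <t,<e,e>>: type <<e,t>,<t,e>>.
[[believes city] student] — student of type <<<e,t>,<t,e>>,<<t,e>,t>> combines with [believes city] of type <<e,t>,<t,e>>: type <<t,e>,t>.
[[[believes city] student] read]: <<t,e>,t> and <t,<t,e>> cannot combine by function application — type clash.

type mismatch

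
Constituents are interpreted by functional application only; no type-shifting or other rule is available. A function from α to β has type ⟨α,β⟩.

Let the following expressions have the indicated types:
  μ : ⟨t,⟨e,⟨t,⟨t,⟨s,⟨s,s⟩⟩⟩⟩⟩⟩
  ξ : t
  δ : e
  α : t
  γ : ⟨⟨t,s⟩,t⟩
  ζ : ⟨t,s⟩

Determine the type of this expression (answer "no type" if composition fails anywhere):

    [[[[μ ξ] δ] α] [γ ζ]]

⟨s,⟨s,s⟩⟩

[μ ξ]: ⟨t,⟨e,⟨t,⟨t,⟨s,⟨s,s⟩⟩⟩⟩⟩⟩ applied to t yields ⟨e,⟨t,⟨t,⟨s,⟨s,s⟩⟩⟩⟩⟩.
[[μ ξ] δ]: ⟨e,⟨t,⟨t,⟨s,⟨s,s⟩⟩⟩⟩⟩ applied to e yields ⟨t,⟨t,⟨s,⟨s,s⟩⟩⟩⟩.
[[[μ ξ] δ] α]: ⟨t,⟨t,⟨s,⟨s,s⟩⟩⟩⟩ applied to t yields ⟨t,⟨s,⟨s,s⟩⟩⟩.
[γ ζ]: ⟨⟨t,s⟩,t⟩ applied to ⟨t,s⟩ yields t.
[[[[μ ξ] δ] α] [γ ζ]]: ⟨t,⟨s,⟨s,s⟩⟩⟩ applied to t yields ⟨s,⟨s,s⟩⟩.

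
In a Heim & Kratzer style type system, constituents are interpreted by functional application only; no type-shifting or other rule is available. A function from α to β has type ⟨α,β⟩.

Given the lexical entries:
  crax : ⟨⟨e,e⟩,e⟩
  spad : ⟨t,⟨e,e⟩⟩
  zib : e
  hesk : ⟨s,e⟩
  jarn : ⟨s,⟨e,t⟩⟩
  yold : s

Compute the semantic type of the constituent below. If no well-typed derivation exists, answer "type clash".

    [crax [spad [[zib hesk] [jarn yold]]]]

At [zib hesk]: neither e nor ⟨s,e⟩ can take the other as argument; the node is ill-typed.

type clash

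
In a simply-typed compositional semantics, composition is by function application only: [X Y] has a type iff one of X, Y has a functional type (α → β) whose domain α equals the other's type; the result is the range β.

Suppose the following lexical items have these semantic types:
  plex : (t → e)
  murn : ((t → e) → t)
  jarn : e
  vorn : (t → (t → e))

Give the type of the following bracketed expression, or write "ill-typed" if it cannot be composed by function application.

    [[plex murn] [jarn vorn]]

ill-typed

[plex murn] — murn of type ((t → e) → t) combines with plex of type (t → e): type t.
[jarn vorn]: e with (t → (t → e)) — neither is a function whose domain matches the other; composition fails here.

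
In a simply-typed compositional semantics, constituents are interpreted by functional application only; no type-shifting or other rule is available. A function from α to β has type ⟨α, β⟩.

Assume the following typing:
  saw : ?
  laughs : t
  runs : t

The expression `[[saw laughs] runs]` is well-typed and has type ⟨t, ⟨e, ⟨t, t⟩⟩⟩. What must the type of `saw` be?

⟨t, ⟨t, ⟨t, ⟨e, ⟨t, t⟩⟩⟩⟩⟩

For [[saw laughs] runs] to have type ⟨t, ⟨e, ⟨t, t⟩⟩⟩ with runs of type t, [saw laughs] must be the function: [saw laughs] : ⟨t, ⟨t, ⟨e, ⟨t, t⟩⟩⟩⟩.
For [saw laughs] to have type ⟨t, ⟨t, ⟨e, ⟨t, t⟩⟩⟩⟩ with laughs of type t, saw must be the function: saw : ⟨t, ⟨t, ⟨t, ⟨e, ⟨t, t⟩⟩⟩⟩⟩.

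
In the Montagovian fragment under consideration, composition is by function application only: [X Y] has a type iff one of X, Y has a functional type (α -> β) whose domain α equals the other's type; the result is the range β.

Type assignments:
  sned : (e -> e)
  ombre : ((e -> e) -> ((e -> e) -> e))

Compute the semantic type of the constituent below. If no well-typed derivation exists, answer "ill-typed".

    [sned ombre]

[sned ombre]: ombre is ((e -> e) -> ((e -> e) -> e)), sned is (e -> e); result ((e -> e) -> e).

((e -> e) -> e)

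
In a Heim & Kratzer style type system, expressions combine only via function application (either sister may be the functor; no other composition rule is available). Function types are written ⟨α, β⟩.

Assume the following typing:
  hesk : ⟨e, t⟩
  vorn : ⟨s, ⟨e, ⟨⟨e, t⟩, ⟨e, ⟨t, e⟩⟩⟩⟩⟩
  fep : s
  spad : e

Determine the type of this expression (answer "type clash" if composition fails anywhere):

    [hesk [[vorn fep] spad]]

⟨e, ⟨t, e⟩⟩

[vorn fep]: functor vorn : ⟨s, ⟨e, ⟨⟨e, t⟩, ⟨e, ⟨t, e⟩⟩⟩⟩⟩, argument fep : s; result ⟨e, ⟨⟨e, t⟩, ⟨e, ⟨t, e⟩⟩⟩⟩.
[[vorn fep] spad]: functor [vorn fep] : ⟨e, ⟨⟨e, t⟩, ⟨e, ⟨t, e⟩⟩⟩⟩, argument spad : e; result ⟨⟨e, t⟩, ⟨e, ⟨t, e⟩⟩⟩.
[hesk [[vorn fep] spad]]: functor [[vorn fep] spad] : ⟨⟨e, t⟩, ⟨e, ⟨t, e⟩⟩⟩, argument hesk : ⟨e, t⟩; result ⟨e, ⟨t, e⟩⟩.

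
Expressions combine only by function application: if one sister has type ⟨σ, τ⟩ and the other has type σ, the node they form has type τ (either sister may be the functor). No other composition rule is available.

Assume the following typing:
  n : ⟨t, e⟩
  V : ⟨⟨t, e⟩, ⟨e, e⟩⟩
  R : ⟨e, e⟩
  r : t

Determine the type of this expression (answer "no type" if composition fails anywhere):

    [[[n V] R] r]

no type

[n V]: functor V : ⟨⟨t, e⟩, ⟨e, e⟩⟩, argument n : ⟨t, e⟩; result ⟨e, e⟩.
At [[n V] R]: neither ⟨e, e⟩ nor ⟨e, e⟩ can take the other as argument; the node is ill-typed.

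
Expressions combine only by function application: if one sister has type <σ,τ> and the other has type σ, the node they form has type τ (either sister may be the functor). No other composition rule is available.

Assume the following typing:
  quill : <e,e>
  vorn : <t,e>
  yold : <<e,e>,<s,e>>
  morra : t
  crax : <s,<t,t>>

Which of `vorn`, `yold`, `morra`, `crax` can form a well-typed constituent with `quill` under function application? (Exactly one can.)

yold

vorn : <t,e> — quill needs e; vorn needs t; neither fits.
yold — combines: yold : <<e,e>,<s,e>> takes quill : <e,e> as argument, giving <s,e>.
morra : t — quill needs e; morra needs nothing (atomic); neither fits.
crax : <s,<t,t>> — quill needs e; crax needs s; neither fits.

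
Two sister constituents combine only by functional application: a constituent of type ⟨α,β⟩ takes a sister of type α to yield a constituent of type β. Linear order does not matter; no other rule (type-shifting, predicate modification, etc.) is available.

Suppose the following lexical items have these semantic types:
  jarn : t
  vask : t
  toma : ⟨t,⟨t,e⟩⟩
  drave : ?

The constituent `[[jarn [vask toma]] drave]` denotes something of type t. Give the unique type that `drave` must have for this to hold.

⟨e,t⟩

[[jarn [vask toma]] drave] must have type t. The sister [jarn [vask toma]] has type e; that is not a function onto t, so drave must be the functor, of type ⟨e,t⟩.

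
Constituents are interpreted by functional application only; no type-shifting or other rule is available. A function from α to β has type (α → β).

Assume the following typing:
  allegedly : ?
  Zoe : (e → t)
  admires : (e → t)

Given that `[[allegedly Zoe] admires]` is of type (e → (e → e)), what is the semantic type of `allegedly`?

[[allegedly Zoe] admires] must have type (e → (e → e)). The sister admires has type (e → t); that is not a function onto (e → (e → e)), so [allegedly Zoe] must be the functor, of type ((e → t) → (e → (e → e))).
[allegedly Zoe] must have type ((e → t) → (e → (e → e))). The sister Zoe has type (e → t); that is not a function onto ((e → t) → (e → (e → e))), so allegedly must be the functor, of type ((e → t) → ((e → t) → (e → (e → e)))).

((e → t) → ((e → t) → (e → (e → e))))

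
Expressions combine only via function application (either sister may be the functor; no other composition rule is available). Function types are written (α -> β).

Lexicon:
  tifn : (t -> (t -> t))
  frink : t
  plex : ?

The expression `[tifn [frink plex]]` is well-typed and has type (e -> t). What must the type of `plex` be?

[tifn [frink plex]] is required to be (e -> t). tifn : (t -> (t -> t)) cannot yield (e -> t) as functor, so [frink plex] : ((t -> (t -> t)) -> (e -> t)).
[frink plex] is required to be ((t -> (t -> t)) -> (e -> t)). frink : t cannot yield ((t -> (t -> t)) -> (e -> t)) as functor, so plex : (t -> ((t -> (t -> t)) -> (e -> t))).

(t -> ((t -> (t -> t)) -> (e -> t)))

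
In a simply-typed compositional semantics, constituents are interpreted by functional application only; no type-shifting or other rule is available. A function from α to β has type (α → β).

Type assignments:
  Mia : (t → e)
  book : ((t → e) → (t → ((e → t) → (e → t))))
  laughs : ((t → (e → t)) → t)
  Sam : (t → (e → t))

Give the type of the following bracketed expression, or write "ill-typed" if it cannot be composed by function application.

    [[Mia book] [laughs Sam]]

((e → t) → (e → t))

[Mia book]: ((t → e) → (t → ((e → t) → (e → t)))) applied to (t → e) yields (t → ((e → t) → (e → t))).
[laughs Sam]: ((t → (e → t)) → t) applied to (t → (e → t)) yields t.
[[Mia book] [laughs Sam]]: (t → ((e → t) → (e → t))) applied to t yields ((e → t) → (e → t)).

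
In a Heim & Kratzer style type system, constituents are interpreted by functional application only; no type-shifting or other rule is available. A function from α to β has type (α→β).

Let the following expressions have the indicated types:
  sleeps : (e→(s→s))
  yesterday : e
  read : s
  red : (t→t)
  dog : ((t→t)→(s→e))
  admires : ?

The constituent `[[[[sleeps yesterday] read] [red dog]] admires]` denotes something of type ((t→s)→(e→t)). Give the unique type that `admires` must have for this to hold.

[[[[sleeps yesterday] read] [red dog]] admires] is required to be ((t→s)→(e→t)). [[[sleeps yesterday] read] [red dog]] : e cannot yield ((t→s)→(e→t)) as functor, so admires : (e→((t→s)→(e→t))).

(e→((t→s)→(e→t)))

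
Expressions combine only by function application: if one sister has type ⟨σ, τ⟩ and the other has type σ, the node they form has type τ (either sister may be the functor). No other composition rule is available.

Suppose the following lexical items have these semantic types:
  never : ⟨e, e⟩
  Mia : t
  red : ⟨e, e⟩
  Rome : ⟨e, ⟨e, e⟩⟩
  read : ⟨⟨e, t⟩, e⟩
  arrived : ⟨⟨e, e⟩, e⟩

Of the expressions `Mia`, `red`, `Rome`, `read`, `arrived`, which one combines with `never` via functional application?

arrived

Mia : t — never needs e; Mia needs nothing (atomic); neither fits.
red : ⟨e, e⟩ — never needs e; red needs e; neither fits.
Rome : ⟨e, ⟨e, e⟩⟩ — never needs e; Rome needs e; neither fits.
read : ⟨⟨e, t⟩, e⟩ — never needs e; read needs ⟨e, t⟩; neither fits.
arrived — combines: arrived : ⟨⟨e, e⟩, e⟩ takes never : ⟨e, e⟩ as argument, giving e.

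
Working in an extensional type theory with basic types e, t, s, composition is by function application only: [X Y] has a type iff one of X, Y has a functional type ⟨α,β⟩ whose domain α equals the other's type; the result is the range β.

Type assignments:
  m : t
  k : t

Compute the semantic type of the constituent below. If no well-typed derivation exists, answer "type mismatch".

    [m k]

At [m k]: neither t nor t can take the other as argument; the node is ill-typed.

type mismatch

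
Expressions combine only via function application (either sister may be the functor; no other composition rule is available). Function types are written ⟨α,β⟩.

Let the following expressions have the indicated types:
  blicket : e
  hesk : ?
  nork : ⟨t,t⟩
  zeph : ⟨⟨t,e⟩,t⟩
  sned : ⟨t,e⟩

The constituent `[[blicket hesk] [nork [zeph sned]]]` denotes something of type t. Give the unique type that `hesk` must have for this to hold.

For [[blicket hesk] [nork [zeph sned]]] to have type t with [nork [zeph sned]] of type t, [blicket hesk] must be the function: [blicket hesk] : ⟨t,t⟩.
For [blicket hesk] to have type ⟨t,t⟩ with blicket of type e, hesk must be the function: hesk : ⟨e,⟨t,t⟩⟩.

⟨e,⟨t,t⟩⟩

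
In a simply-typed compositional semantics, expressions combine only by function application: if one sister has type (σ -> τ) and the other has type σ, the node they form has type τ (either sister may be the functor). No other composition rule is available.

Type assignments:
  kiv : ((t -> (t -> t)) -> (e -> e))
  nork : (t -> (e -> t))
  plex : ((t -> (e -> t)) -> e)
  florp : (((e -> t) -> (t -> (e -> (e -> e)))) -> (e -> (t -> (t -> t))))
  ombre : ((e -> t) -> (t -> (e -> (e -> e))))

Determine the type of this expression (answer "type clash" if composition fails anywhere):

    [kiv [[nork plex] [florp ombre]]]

(e -> e)

[nork plex]: functor plex : ((t -> (e -> t)) -> e), argument nork : (t -> (e -> t)); result e.
[florp ombre]: functor florp : (((e -> t) -> (t -> (e -> (e -> e)))) -> (e -> (t -> (t -> t)))), argument ombre : ((e -> t) -> (t -> (e -> (e -> e)))); result (e -> (t -> (t -> t))).
[[nork plex] [florp ombre]]: functor [florp ombre] : (e -> (t -> (t -> t))), argument [nork plex] : e; result (t -> (t -> t)).
[kiv [[nork plex] [florp ombre]]]: functor kiv : ((t -> (t -> t)) -> (e -> e)), argument [[nork plex] [florp ombre]] : (t -> (t -> t)); result (e -> e).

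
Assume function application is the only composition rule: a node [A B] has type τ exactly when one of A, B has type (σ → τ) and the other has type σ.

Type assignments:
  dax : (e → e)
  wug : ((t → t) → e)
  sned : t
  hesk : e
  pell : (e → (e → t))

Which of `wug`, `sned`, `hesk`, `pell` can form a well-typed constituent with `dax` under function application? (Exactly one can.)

wug : ((t → t) → e) — neither side's domain matches the other.
sned : t — neither side's domain matches the other.
hesk — combines: dax : (e → e) takes hesk : e as argument, giving e.
pell : (e → (e → t)) — neither side's domain matches the other.

hesk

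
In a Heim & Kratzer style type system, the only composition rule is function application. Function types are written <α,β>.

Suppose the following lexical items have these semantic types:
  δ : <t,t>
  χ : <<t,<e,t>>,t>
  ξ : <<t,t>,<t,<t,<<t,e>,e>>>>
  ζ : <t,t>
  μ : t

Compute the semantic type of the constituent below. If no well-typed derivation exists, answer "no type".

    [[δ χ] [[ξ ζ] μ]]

At [δ χ]: neither <t,t> nor <<t,<e,t>>,t> can take the other as argument; the node is ill-typed.

no type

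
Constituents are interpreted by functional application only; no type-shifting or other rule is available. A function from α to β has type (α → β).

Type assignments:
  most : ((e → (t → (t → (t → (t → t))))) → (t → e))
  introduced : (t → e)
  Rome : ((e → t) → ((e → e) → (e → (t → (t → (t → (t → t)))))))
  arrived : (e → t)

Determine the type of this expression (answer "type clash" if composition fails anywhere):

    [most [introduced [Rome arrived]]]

[Rome arrived]: functor Rome : ((e → t) → ((e → e) → (e → (t → (t → (t → (t → t))))))), argument arrived : (e → t); result ((e → e) → (e → (t → (t → (t → (t → t)))))).
[introduced [Rome arrived]]: (t → e) with ((e → e) → (e → (t → (t → (t → (t → t)))))) — neither is a function whose domain matches the other; composition fails here.

type clash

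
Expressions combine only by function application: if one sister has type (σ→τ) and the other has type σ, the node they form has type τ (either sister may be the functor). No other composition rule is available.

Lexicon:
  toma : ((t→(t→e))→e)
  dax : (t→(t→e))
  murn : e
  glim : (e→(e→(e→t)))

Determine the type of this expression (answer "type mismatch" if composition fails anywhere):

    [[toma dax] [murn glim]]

(e→t)

[toma dax]: ((t→(t→e))→e) applied to (t→(t→e)) yields e.
[murn glim]: (e→(e→(e→t))) applied to e yields (e→(e→t)).
[[toma dax] [murn glim]]: (e→(e→t)) applied to e yields (e→t).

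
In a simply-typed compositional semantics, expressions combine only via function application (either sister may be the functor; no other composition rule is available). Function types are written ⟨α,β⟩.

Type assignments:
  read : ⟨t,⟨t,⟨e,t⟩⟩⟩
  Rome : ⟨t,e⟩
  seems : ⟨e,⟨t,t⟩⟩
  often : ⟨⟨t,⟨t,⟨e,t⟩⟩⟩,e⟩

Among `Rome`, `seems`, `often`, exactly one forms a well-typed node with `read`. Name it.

often

Rome : ⟨t,e⟩ — does not combine with read.
seems : ⟨e,⟨t,t⟩⟩ — does not combine with read.
often — combines: often : ⟨⟨t,⟨t,⟨e,t⟩⟩⟩,e⟩ takes read : ⟨t,⟨t,⟨e,t⟩⟩⟩ as argument, giving e.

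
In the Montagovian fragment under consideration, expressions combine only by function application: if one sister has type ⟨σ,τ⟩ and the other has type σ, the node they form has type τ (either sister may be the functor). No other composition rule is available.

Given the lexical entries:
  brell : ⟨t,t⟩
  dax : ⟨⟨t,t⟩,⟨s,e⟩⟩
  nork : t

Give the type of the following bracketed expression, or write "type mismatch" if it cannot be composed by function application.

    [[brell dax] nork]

[brell dax] — dax of type ⟨⟨t,t⟩,⟨s,e⟩⟩ combines with brell of type ⟨t,t⟩: type ⟨s,e⟩.
[[brell dax] nork]: ⟨s,e⟩ and t cannot combine by function application — type clash.

type mismatch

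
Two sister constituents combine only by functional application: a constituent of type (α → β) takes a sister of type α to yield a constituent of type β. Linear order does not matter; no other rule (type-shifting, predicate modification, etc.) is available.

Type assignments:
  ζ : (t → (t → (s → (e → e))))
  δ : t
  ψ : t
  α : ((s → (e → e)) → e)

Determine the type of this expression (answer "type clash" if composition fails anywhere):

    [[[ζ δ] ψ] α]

e

[ζ δ]: functor ζ : (t → (t → (s → (e → e)))), argument δ : t; result (t → (s → (e → e))).
[[ζ δ] ψ]: functor [ζ δ] : (t → (s → (e → e))), argument ψ : t; result (s → (e → e)).
[[[ζ δ] ψ] α]: functor α : ((s → (e → e)) → e), argument [[ζ δ] ψ] : (s → (e → e)); result e.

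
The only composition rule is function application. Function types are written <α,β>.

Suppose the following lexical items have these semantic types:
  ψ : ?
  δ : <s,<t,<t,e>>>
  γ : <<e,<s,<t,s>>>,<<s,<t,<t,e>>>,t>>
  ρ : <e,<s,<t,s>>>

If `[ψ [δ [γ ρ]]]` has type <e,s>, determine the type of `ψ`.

For [ψ [δ [γ ρ]]] to have type <e,s> with [δ [γ ρ]] of type t, ψ must be the function: ψ : <t,<e,s>>.

<t,<e,s>>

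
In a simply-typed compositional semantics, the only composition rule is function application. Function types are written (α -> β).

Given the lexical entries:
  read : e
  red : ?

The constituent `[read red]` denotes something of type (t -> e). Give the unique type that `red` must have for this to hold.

(e -> (t -> e))

For [read red] to have type (t -> e) with read of type e, red must be the function: red : (e -> (t -> e)).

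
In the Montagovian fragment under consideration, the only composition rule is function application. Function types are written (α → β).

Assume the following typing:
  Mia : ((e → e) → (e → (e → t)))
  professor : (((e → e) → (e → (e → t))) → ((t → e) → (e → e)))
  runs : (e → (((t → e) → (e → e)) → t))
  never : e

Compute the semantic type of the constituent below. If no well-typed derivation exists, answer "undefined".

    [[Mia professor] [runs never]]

t

[Mia professor]: (((e → e) → (e → (e → t))) → ((t → e) → (e → e))) applied to ((e → e) → (e → (e → t))) yields ((t → e) → (e → e)).
[runs never]: (e → (((t → e) → (e → e)) → t)) applied to e yields (((t → e) → (e → e)) → t).
[[Mia professor] [runs never]]: (((t → e) → (e → e)) → t) applied to ((t → e) → (e → e)) yields t.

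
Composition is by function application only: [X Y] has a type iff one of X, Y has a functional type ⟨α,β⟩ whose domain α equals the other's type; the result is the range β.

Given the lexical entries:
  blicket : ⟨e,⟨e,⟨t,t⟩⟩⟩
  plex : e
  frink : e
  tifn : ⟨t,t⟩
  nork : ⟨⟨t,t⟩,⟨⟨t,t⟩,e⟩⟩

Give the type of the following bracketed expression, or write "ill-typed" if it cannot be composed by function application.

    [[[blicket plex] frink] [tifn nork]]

e

[blicket plex]: ⟨e,⟨e,⟨t,t⟩⟩⟩ applied to e yields ⟨e,⟨t,t⟩⟩.
[[blicket plex] frink]: ⟨e,⟨t,t⟩⟩ applied to e yields ⟨t,t⟩.
[tifn nork]: ⟨⟨t,t⟩,⟨⟨t,t⟩,e⟩⟩ applied to ⟨t,t⟩ yields ⟨⟨t,t⟩,e⟩.
[[[blicket plex] frink] [tifn nork]]: ⟨⟨t,t⟩,e⟩ applied to ⟨t,t⟩ yields e.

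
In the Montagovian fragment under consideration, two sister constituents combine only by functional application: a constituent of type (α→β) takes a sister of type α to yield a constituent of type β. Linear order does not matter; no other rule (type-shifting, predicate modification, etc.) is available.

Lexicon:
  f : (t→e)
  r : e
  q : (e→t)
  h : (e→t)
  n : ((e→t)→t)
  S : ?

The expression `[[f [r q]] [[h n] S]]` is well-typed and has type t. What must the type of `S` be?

At [[f [r q]] [[h n] S]] (required: t): [f [r q]] is e, which is not a function with range t; hence [[h n] S] is the functor — type (e→t).
At [[h n] S] (required: (e→t)): [h n] is t, which is not a function with range (e→t); hence S is the functor — type (t→(e→t)).

(t→(e→t))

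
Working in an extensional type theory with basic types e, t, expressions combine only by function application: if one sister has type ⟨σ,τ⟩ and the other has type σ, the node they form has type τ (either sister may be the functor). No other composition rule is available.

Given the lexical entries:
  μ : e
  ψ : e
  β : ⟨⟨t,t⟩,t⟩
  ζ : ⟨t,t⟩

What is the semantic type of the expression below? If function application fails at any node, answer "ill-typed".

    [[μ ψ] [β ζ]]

ill-typed

[μ ψ]: e with e — neither is a function whose domain matches the other; composition fails here.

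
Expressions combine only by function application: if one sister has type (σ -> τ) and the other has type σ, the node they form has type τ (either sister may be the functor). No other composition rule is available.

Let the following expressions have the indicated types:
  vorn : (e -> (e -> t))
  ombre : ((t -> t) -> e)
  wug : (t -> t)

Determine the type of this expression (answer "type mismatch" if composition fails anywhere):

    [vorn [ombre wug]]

(e -> t)

[ombre wug]: ombre is ((t -> t) -> e), wug is (t -> t); result e.
[vorn [ombre wug]]: vorn is (e -> (e -> t)), [ombre wug] is e; result (e -> t).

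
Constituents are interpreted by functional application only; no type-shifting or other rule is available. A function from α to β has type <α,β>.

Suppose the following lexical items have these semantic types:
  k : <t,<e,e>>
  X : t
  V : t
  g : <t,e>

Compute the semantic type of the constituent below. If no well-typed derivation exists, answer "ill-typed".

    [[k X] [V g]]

[k X]: <t,<e,e>> applied to t yields <e,e>.
[V g]: <t,e> applied to t yields e.
[[k X] [V g]]: <e,e> applied to e yields e.

e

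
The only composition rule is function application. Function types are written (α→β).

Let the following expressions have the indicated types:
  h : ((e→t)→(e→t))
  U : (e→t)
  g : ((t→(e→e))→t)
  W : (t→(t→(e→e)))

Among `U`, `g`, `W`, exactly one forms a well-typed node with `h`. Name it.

U — combines: h : ((e→t)→(e→t)) takes U : (e→t) as argument, giving (e→t).
g : ((t→(e→e))→t) — h needs (e→t); g needs (t→(e→e)); neither fits.
W : (t→(t→(e→e))) — h needs (e→t); W needs t; neither fits.

U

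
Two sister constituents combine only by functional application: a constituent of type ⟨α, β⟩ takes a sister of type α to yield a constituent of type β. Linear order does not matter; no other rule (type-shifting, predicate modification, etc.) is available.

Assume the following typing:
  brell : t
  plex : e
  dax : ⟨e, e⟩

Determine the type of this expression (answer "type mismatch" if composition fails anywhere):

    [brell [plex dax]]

type mismatch

At [plex dax], dax : ⟨e, e⟩ takes plex : e, giving e.
[brell [plex dax]]: t with e — neither is a function whose domain matches the other; composition fails here.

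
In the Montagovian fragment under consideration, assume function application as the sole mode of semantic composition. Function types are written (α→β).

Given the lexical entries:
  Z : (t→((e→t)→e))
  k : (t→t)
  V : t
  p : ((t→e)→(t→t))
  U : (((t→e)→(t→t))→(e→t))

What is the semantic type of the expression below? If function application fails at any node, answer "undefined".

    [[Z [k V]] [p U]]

e

[k V] — k of type (t→t) combines with V of type t: type t.
[Z [k V]] — Z of type (t→((e→t)→e)) combines with [k V] of type t: type ((e→t)→e).
[p U] — U of type (((t→e)→(t→t))→(e→t)) combines with p of type ((t→e)→(t→t)): type (e→t).
[[Z [k V]] [p U]] — [Z [k V]] of type ((e→t)→e) combines with [p U] of type (e→t): type e.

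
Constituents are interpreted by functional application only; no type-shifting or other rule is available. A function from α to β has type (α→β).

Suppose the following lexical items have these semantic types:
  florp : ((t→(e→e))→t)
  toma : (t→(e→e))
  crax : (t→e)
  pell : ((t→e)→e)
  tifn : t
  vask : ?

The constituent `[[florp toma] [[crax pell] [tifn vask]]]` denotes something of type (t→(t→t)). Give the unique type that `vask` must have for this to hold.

For [[florp toma] [[crax pell] [tifn vask]]] to have type (t→(t→t)) with [florp toma] of type t, [[crax pell] [tifn vask]] must be the function: [[crax pell] [tifn vask]] : (t→(t→(t→t))).
For [[crax pell] [tifn vask]] to have type (t→(t→(t→t))) with [crax pell] of type e, [tifn vask] must be the function: [tifn vask] : (e→(t→(t→(t→t)))).
For [tifn vask] to have type (e→(t→(t→(t→t)))) with tifn of type t, vask must be the function: vask : (t→(e→(t→(t→(t→t))))).

(t→(e→(t→(t→(t→t)))))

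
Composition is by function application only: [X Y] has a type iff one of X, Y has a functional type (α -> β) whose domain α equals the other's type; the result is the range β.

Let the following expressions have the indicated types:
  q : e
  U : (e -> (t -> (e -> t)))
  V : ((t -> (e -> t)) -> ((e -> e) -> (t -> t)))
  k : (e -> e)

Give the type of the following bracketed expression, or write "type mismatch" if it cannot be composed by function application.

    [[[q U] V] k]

[q U]: functor U : (e -> (t -> (e -> t))), argument q : e; result (t -> (e -> t)).
[[q U] V]: functor V : ((t -> (e -> t)) -> ((e -> e) -> (t -> t))), argument [q U] : (t -> (e -> t)); result ((e -> e) -> (t -> t)).
[[[q U] V] k]: functor [[q U] V] : ((e -> e) -> (t -> t)), argument k : (e -> e); result (t -> t).

(t -> t)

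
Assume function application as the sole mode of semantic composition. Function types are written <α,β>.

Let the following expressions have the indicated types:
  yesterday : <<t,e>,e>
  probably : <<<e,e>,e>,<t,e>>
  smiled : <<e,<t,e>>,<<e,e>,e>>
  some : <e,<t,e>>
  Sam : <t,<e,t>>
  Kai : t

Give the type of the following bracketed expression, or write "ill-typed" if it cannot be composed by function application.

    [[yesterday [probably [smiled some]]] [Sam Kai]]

t

[smiled some]: functor smiled : <<e,<t,e>>,<<e,e>,e>>, argument some : <e,<t,e>>; result <<e,e>,e>.
[probably [smiled some]]: functor probably : <<<e,e>,e>,<t,e>>, argument [smiled some] : <<e,e>,e>; result <t,e>.
[yesterday [probably [smiled some]]]: functor yesterday : <<t,e>,e>, argument [probably [smiled some]] : <t,e>; result e.
[Sam Kai]: functor Sam : <t,<e,t>>, argument Kai : t; result <e,t>.
[[yesterday [probably [smiled some]]] [Sam Kai]]: functor [Sam Kai] : <e,t>, argument [yesterday [probably [smiled some]]] : e; result t.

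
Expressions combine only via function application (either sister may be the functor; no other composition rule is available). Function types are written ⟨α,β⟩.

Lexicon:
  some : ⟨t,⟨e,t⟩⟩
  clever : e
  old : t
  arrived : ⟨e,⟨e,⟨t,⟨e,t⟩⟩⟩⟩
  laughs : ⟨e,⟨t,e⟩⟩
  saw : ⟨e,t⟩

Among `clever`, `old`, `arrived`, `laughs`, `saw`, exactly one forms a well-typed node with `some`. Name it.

old

clever : e — neither side's domain matches the other.
old — combines: some : ⟨t,⟨e,t⟩⟩ takes old : t as argument, giving ⟨e,t⟩.
arrived : ⟨e,⟨e,⟨t,⟨e,t⟩⟩⟩⟩ — neither side's domain matches the other.
laughs : ⟨e,⟨t,e⟩⟩ — neither side's domain matches the other.
saw : ⟨e,t⟩ — neither side's domain matches the other.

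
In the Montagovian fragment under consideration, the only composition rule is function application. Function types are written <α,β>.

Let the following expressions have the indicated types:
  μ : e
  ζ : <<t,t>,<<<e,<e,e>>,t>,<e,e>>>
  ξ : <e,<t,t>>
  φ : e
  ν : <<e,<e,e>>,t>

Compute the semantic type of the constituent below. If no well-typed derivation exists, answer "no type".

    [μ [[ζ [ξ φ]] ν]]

e

At [ξ φ], ξ : <e,<t,t>> takes φ : e, giving <t,t>.
At [ζ [ξ φ]], ζ : <<t,t>,<<<e,<e,e>>,t>,<e,e>>> takes [ξ φ] : <t,t>, giving <<<e,<e,e>>,t>,<e,e>>.
At [[ζ [ξ φ]] ν], [ζ [ξ φ]] : <<<e,<e,e>>,t>,<e,e>> takes ν : <<e,<e,e>>,t>, giving <e,e>.
At [μ [[ζ [ξ φ]] ν]], [[ζ [ξ φ]] ν] : <e,e> takes μ : e, giving e.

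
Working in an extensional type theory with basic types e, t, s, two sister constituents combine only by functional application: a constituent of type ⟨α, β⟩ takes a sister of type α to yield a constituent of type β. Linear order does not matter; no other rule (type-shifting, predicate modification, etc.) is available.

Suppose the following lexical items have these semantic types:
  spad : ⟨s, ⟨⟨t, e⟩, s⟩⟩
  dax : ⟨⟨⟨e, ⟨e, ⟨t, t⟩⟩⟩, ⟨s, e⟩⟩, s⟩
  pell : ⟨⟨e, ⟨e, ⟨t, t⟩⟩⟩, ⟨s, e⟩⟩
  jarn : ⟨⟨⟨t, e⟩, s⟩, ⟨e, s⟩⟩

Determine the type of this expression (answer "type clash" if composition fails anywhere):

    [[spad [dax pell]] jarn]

⟨e, s⟩

[dax pell] — dax of type ⟨⟨⟨e, ⟨e, ⟨t, t⟩⟩⟩, ⟨s, e⟩⟩, s⟩ combines with pell of type ⟨⟨e, ⟨e, ⟨t, t⟩⟩⟩, ⟨s, e⟩⟩: type s.
[spad [dax pell]] — spad of type ⟨s, ⟨⟨t, e⟩, s⟩⟩ combines with [dax pell] of type s: type ⟨⟨t, e⟩, s⟩.
[[spad [dax pell]] jarn] — jarn of type ⟨⟨⟨t, e⟩, s⟩, ⟨e, s⟩⟩ combines with [spad [dax pell]] of type ⟨⟨t, e⟩, s⟩: type ⟨e, s⟩.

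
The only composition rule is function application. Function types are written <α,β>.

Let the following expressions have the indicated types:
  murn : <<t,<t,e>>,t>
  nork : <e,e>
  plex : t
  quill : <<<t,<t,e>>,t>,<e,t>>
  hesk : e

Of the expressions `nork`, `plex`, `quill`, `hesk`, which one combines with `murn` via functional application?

nork : <e,e> — does not combine with murn.
plex : t — does not combine with murn.
quill — combines: quill : <<<t,<t,e>>,t>,<e,t>> takes murn : <<t,<t,e>>,t> as argument, giving <e,t>.
hesk : e — does not combine with murn.

quill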